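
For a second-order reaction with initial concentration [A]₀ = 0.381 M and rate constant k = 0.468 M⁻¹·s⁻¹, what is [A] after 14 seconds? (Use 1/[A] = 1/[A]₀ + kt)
0.1090 M

1/[A] = 1/[A]₀ + k·t = 1/0.381 + (0.468)·(14) = 2.6247 + 6.5520 = 9.1767
[A] = 1/9.1767 = 0.1090 M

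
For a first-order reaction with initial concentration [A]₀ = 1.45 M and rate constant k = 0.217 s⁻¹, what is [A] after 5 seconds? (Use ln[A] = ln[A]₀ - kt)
0.4900 M

ln[A] = ln[A]₀ - k·t = ln(1.45) - (0.217)·(5) = 0.3716 - 1.0850 = -0.7134
[A] = e^(-0.7134) = 0.4900 M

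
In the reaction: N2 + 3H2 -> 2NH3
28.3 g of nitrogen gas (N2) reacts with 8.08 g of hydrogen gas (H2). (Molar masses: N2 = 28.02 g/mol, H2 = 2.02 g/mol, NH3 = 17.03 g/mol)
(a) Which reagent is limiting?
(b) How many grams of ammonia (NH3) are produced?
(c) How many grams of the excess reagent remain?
(a) N2, (b) 34.4 g, (c) 1.959 g

Moles of N2 = 28.3 g ÷ 28.02 g/mol = 1.00999 mol
Moles of H2 = 8.08 g ÷ 2.02 g/mol = 4 mol
Moles ÷ coefficient: N2: 1.00999/1 = 1.01, H2: 4/3 = 1.333
(a) N2 has the smaller value, so N2 is the limiting reagent.
(b) Moles of NH3 = 1.00999 mol N2 × (2/1) = 2.01999 mol; mass = 2.01999 mol × 17.03 g/mol = 34.4 g
(c) H2 consumed = 1.00999 × (3/1) = 3.02998 mol; remaining = 4 − 3.02998 = 0.970021 mol; mass = 0.970021 mol × 2.02 g/mol = 1.959 g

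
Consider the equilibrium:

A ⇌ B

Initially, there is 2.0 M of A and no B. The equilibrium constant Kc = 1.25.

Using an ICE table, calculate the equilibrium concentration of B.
[B] = 1.111 M

ICE: [A] = 2.0 − x, [B] = x.
Kc = x/(2.0 − x) = 1.25 ⇒ x = 1.25·2.0/(1 + 1.25) = 2.5/2.25 = 1.111.
[B] = x = 1.111 M.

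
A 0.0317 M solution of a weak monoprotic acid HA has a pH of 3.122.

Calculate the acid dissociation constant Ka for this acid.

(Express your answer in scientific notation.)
K_a = 1.84e-05

[H⁺] = 10^(−pH) = 10^(−3.122) = 7.551e-04 M. For HA ⇌ H⁺ + A⁻, Ka = x²/(C − x) = (7.551e-04)²/(0.0317 − 7.551e-04) = 1.84e-05.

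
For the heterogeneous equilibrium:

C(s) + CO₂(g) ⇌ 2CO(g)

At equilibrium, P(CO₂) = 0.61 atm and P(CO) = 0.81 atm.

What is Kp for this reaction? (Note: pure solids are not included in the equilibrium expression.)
K_p = 1.076

Solid C is excluded.
Kp = P(CO)²/P(CO₂) = (0.81)²/0.61 = 0.6561/0.61 = 1.076.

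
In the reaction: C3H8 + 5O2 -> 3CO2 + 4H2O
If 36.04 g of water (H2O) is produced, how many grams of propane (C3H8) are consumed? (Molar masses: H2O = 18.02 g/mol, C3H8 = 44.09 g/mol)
Moles of H2O = 36.04 g ÷ 18.02 g/mol = 2 mol
Mole ratio: 1 mol C3H8 / 4 mol H2O
Moles of C3H8 = 2 × (1/4) = 0.5 mol
Mass of C3H8 = 0.5 mol × 44.09 g/mol = 22.05 g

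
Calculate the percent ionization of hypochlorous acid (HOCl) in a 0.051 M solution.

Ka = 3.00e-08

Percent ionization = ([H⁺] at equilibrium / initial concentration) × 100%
Percent ionization = 0.0767%

Let x = [H⁺]. Ka = x²/(C - x) ⇒ x² + (3.00e-08)x - (3.00e-08)(0.051) = 0. x = 3.9100e-05. Percent = (3.9100e-05/0.051) × 100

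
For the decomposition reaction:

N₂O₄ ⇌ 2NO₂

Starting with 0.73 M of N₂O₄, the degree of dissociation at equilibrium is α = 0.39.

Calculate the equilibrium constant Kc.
K_c = 0.7281

x = α·[A]₀ = 0.39 × 0.73 = 0.2847 M dissociated.
At eq: [N₂O₄] = 0.73 − 0.2847 = 0.4453 M; [NO₂] = 2x = 0.5694 M.
Kc = [NO₂]²/[N₂O₄] = (0.5694)²/0.4453 = 0.7281.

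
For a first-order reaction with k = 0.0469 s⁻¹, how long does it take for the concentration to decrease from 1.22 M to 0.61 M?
14.78 s

From ln[A] = ln[A]₀ - k·t: t = ln([A]₀/[A])/k = ln(1.22/0.61)/0.0469 = ln(2.0000)/0.0469 = 0.6931/0.0469 = 14.78 s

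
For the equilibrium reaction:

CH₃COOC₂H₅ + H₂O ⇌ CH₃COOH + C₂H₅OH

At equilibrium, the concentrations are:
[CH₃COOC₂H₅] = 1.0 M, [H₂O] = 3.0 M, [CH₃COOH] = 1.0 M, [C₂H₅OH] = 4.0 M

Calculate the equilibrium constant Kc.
K_c = 1.3333

Kc = ([CH₃COOH] × [C₂H₅OH]) / ([CH₃COOC₂H₅] × [H₂O])
   = ((1.0)·(4.0)) / ((1.0)·(3.0))
   = 4 / 3 = 1.3333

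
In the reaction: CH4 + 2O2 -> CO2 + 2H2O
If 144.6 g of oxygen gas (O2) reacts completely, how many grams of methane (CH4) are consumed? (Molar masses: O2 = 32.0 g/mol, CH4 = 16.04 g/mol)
Moles of O2 = 144.6 g ÷ 32.0 g/mol = 4.51875 mol
Mole ratio: 1 mol CH4 / 2 mol O2
Moles of CH4 = 4.51875 × (1/2) = 2.25937 mol
Mass of CH4 = 2.25937 mol × 16.04 g/mol = 36.24 g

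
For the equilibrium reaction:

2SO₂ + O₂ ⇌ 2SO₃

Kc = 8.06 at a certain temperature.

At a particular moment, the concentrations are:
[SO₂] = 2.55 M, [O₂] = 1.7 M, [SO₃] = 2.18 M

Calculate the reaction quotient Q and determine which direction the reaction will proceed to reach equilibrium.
Q = 0.430, Q < K, reaction proceeds forward (toward products)

Q = ([SO₃]^2) / ([SO₂]^2 × [O₂])
  = ((2.18)^2) / ((2.55)^2·(1.7)) = 4.7524/11.054 = 0.4299
Since Q = 0.4299 < Kc = 8.06, the reaction proceeds forward (toward products) to reach equilibrium.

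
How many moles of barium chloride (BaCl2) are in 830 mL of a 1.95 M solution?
Moles = Molarity × Volume (L)
Moles = 1.95 M × 0.83 L = 1.618 mol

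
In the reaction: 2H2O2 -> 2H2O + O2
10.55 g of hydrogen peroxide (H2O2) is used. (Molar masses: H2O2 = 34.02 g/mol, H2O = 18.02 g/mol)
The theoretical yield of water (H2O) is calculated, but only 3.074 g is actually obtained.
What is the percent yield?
Moles of H2O2 = 10.55 g ÷ 34.02 g/mol = 0.310112 mol
Mole ratio: 2 mol H2O / 2 mol H2O2
Moles of H2O = 0.310112 × (2/2) = 0.310112 mol
Theoretical yield = 0.310112 mol × 18.02 g/mol = 5.5882 g
Actual yield = 3.074 g
Percent yield = (3.074 / 5.5882) × 100% = 55.0%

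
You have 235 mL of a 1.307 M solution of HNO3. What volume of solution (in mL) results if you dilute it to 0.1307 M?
Using M₁V₁ = M₂V₂:
1.307 × 235 = 0.1307 × V₂
V₂ = (1.307 × 235) / 0.1307 = 2350 mL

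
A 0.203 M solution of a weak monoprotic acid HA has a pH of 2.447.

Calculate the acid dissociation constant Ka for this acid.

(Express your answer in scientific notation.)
K_a = 6.40e-05

[H⁺] = 10^(−pH) = 10^(−2.447) = 3.573e-03 M. For HA ⇌ H⁺ + A⁻, Ka = x²/(C − x) = (3.573e-03)²/(0.203 − 3.573e-03) = 6.40e-05.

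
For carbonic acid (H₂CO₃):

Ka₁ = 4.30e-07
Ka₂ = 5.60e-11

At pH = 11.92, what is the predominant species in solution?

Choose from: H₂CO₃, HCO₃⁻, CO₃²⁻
CO₃²⁻

pKa1 = 6.37, pKa2 = 10.25. Each pKa is the crossover between adjacent species; pH = 11.92 lies in the region where CO₃²⁻ predominates.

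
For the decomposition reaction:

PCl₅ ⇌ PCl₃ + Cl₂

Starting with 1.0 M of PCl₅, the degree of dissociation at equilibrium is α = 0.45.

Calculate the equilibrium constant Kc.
K_c = 0.3682

x = α·[A]₀ = 0.45 × 1.0 = 0.45 M dissociated.
At eq: [PCl₅] = 1.0 − 0.45 = 0.55 M; [PCl₃] = [Cl₂] = x = 0.45 M.
Kc = [PCl₃][Cl₂]/[PCl₅] = (0.45)²/0.55 = 0.3682.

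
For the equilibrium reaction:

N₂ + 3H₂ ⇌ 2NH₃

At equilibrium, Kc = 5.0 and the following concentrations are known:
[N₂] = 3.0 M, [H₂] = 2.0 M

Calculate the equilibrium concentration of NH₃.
[NH₃] = 10.9545 M

Kc = ([NH₃]^2) / ([N₂] × [H₂]^3) = 5.0
[NH₃]^2 = Kc · (reactant terms)/(other product terms) = 5.0 · 24 / 1 = 120
[NH₃] = (120)^(1/2) = 10.9545 M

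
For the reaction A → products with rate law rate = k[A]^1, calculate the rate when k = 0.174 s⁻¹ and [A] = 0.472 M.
0.08213 M/s

rate = k·[A]^1 = 0.174·(0.472)^1 = 0.174·0.472 = 0.08213 M/s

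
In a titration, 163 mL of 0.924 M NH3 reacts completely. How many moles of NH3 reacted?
Moles = Molarity × Volume (L)
Moles = 0.924 M × 0.163 L = 0.1506 mol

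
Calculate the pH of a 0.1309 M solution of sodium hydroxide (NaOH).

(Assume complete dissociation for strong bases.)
pH = 13.12

[OH⁻] = 0.1309 M for strong base. pOH = -log[OH⁻] = 0.88, pH = 14 - pOH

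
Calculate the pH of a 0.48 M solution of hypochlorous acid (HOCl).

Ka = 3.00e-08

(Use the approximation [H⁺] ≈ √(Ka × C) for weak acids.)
pH = 3.92

[H⁺] = √(Ka × C) = √(3.00e-08 × 0.48) = 1.2000e-04. pH = -log(1.2000e-04)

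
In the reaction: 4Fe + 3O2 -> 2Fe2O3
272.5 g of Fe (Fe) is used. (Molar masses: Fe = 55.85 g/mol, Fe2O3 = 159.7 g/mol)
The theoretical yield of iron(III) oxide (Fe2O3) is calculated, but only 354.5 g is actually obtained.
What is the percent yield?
Moles of Fe = 272.5 g ÷ 55.85 g/mol = 4.87914 mol
Mole ratio: 2 mol Fe2O3 / 4 mol Fe
Moles of Fe2O3 = 4.87914 × (2/4) = 2.43957 mol
Theoretical yield = 2.43957 mol × 159.7 g/mol = 389.6 g
Actual yield = 354.5 g
Percent yield = (354.5 / 389.6) × 100% = 91.0%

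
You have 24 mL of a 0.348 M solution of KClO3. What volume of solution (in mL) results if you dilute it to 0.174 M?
Using M₁V₁ = M₂V₂:
0.348 × 24 = 0.174 × V₂
V₂ = (0.348 × 24) / 0.174 = 48 mL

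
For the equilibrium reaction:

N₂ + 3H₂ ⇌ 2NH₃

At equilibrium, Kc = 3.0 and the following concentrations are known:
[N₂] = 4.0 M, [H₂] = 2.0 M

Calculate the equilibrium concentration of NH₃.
[NH₃] = 9.7980 M

Kc = ([NH₃]^2) / ([N₂] × [H₂]^3) = 3.0
[NH₃]^2 = Kc · (reactant terms)/(other product terms) = 3.0 · 32 / 1 = 96
[NH₃] = (96)^(1/2) = 9.7980 M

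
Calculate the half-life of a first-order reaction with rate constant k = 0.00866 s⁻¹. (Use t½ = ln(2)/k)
80.04 s

t½ = ln(2)/k = 0.6931/0.00866 = 80.04 s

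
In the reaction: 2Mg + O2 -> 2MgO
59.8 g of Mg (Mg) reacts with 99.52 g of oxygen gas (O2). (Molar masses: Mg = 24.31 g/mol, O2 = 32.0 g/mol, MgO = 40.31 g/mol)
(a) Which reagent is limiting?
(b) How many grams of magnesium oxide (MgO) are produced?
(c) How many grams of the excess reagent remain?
(a) Mg, (b) 99.16 g, (c) 60.16 g

Moles of Mg = 59.8 g ÷ 24.31 g/mol = 2.45989 mol
Moles of O2 = 99.52 g ÷ 32.0 g/mol = 3.11 mol
Moles ÷ coefficient: Mg: 2.45989/2 = 1.23, O2: 3.11/1 = 3.11
(a) Mg has the smaller value, so Mg is the limiting reagent.
(b) Moles of MgO = 2.45989 mol Mg × (2/2) = 2.45989 mol; mass = 2.45989 mol × 40.31 g/mol = 99.16 g
(c) O2 consumed = 2.45989 × (1/2) = 1.22995 mol; remaining = 3.11 − 1.22995 = 1.88005 mol; mass = 1.88005 mol × 32.0 g/mol = 60.16 g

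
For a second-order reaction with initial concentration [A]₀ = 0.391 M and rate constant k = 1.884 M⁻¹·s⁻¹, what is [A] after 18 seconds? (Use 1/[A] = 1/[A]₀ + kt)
0.0274 M

1/[A] = 1/[A]₀ + k·t = 1/0.391 + (1.884)·(18) = 2.5575 + 33.9120 = 36.4695
[A] = 1/36.4695 = 0.0274 M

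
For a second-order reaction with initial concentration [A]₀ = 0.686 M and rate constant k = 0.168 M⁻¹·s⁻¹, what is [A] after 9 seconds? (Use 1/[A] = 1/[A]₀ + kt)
0.3367 M

1/[A] = 1/[A]₀ + k·t = 1/0.686 + (0.168)·(9) = 1.4577 + 1.5120 = 2.9697
[A] = 1/2.9697 = 0.3367 M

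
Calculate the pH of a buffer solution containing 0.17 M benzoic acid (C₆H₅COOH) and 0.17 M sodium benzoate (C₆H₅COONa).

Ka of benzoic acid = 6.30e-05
pH = 4.20

pKa = -log(6.30e-05) = 4.20. pH = pKa + log([A⁻]/[HA]) = 4.20 + log(0.17/0.17)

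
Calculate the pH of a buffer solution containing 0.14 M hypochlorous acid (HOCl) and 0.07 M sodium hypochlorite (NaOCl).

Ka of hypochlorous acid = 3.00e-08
pH = 7.22

pKa = -log(3.00e-08) = 7.52. pH = pKa + log([A⁻]/[HA]) = 7.52 + log(0.07/0.14)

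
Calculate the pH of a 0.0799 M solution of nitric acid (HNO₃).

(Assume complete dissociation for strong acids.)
pH = 1.10

[H⁺] = 0.0799 M for strong acid. pH = -log[H⁺] = -log(0.0799)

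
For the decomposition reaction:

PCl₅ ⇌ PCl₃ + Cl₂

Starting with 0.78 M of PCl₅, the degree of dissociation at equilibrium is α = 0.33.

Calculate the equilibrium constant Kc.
K_c = 0.1268

x = α·[A]₀ = 0.33 × 0.78 = 0.2574 M dissociated.
At eq: [PCl₅] = 0.78 − 0.2574 = 0.5226 M; [PCl₃] = [Cl₂] = x = 0.2574 M.
Kc = [PCl₃][Cl₂]/[PCl₅] = (0.2574)²/0.5226 = 0.1268.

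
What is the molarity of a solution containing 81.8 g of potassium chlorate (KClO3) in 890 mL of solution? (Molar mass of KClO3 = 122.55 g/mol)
Moles of KClO3 = 81.8 g ÷ 122.55 g/mol = 0.667483 mol
Volume = 890 mL = 0.89 L
Molarity = 0.667483 mol ÷ 0.89 L = 0.75 M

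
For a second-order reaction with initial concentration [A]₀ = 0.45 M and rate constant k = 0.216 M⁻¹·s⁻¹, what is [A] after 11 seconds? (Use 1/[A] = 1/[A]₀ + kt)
0.2175 M

1/[A] = 1/[A]₀ + k·t = 1/0.45 + (0.216)·(11) = 2.2222 + 2.3760 = 4.5982
[A] = 1/4.5982 = 0.2175 M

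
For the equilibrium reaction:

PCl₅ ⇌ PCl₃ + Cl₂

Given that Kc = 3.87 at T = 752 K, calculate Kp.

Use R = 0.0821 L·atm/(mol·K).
K_p = 238.9307

Δn = (moles gaseous products) − (moles gaseous reactants) = 1
T = 752 K; RT = 0.0821 × 752 = 61.7392
Kp = Kc·(RT)^Δn = 3.87 × (61.7392)^1 = 3.87 × 61.7392 = 238.9307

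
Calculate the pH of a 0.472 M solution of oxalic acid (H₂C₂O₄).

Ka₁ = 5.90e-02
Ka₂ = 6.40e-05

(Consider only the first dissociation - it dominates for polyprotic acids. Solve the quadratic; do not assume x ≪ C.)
pH = 0.85

x² + Ka₁·x − Ka₁·C = 0 with Ka₁ = 5.90e-02, C = 0.472.
x = (−Ka₁ + √(Ka₁² + 4·Ka₁·C))/2 = 1.3996e-01 M, so pH = 0.85.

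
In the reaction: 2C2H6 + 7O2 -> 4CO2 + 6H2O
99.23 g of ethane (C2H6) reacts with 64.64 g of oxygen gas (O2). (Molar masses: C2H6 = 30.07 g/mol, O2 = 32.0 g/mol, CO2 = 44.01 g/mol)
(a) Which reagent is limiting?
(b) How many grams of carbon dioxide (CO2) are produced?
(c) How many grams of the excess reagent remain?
(a) O2, (b) 50.8 g, (c) 81.88 g

Moles of C2H6 = 99.23 g ÷ 30.07 g/mol = 3.29997 mol
Moles of O2 = 64.64 g ÷ 32.0 g/mol = 2.02 mol
Moles ÷ coefficient: C2H6: 3.29997/2 = 1.65, O2: 2.02/7 = 0.2886
(a) O2 has the smaller value, so O2 is the limiting reagent.
(b) Moles of CO2 = 2.02 mol O2 × (4/7) = 1.15429 mol; mass = 1.15429 mol × 44.01 g/mol = 50.8 g
(c) C2H6 consumed = 2.02 × (2/7) = 0.577143 mol; remaining = 3.29997 − 0.577143 = 2.72282 mol; mass = 2.72282 mol × 30.07 g/mol = 81.88 g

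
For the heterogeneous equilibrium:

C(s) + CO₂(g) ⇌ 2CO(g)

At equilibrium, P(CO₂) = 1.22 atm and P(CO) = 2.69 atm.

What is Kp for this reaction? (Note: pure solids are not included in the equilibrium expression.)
K_p = 5.931

Solid C is excluded.
Kp = P(CO)²/P(CO₂) = (2.69)²/1.22 = 7.236/1.22 = 5.931.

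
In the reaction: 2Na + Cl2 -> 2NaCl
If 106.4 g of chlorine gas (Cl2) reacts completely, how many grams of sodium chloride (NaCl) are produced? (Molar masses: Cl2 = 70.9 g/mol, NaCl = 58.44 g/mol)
Moles of Cl2 = 106.4 g ÷ 70.9 g/mol = 1.50071 mol
Mole ratio: 2 mol NaCl / 1 mol Cl2
Moles of NaCl = 1.50071 × (2/1) = 3.00141 mol
Mass of NaCl = 3.00141 mol × 58.44 g/mol = 175.4 g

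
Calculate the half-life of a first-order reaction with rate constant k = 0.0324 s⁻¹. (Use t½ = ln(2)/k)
21.39 s

t½ = ln(2)/k = 0.6931/0.0324 = 21.39 s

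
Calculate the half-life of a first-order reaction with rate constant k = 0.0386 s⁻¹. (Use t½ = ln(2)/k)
17.96 s

t½ = ln(2)/k = 0.6931/0.0386 = 17.96 s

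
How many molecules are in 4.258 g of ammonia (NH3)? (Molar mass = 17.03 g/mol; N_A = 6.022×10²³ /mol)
Moles = 4.258 g ÷ 17.03 g/mol = 0.250029 mol
Molecules = 0.250029 mol × 6.022×10²³ /mol = 1.506e+23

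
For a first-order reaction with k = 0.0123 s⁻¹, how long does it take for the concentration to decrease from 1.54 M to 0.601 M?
76.50 s

From ln[A] = ln[A]₀ - k·t: t = ln([A]₀/[A])/k = ln(1.54/0.601)/0.0123 = ln(2.5624)/0.0123 = 0.9409/0.0123 = 76.50 s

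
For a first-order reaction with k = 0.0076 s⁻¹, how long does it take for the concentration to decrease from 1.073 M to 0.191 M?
227.10 s

From ln[A] = ln[A]₀ - k·t: t = ln([A]₀/[A])/k = ln(1.073/0.191)/0.0076 = ln(5.6178)/0.0076 = 1.7259/0.0076 = 227.10 s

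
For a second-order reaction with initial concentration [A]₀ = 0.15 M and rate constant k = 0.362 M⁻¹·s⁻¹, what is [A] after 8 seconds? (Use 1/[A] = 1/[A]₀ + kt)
0.1046 M

1/[A] = 1/[A]₀ + k·t = 1/0.15 + (0.362)·(8) = 6.6667 + 2.8960 = 9.5627
[A] = 1/9.5627 = 0.1046 M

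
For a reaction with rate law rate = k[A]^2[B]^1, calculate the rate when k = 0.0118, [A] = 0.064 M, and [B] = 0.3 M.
1.45e-05 M/s

rate = k·[A]^2·[B]^1 = 0.0118·(0.064)^2·(0.3)^1 = 0.0118·0.004096·0.3 = 1.45e-05 M/s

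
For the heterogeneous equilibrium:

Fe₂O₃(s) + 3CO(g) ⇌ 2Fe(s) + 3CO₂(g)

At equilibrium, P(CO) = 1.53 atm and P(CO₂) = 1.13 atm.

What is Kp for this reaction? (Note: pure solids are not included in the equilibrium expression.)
K_p = 0.403

Solids (Fe₂O₃, Fe) are excluded.
Kp = P(CO₂)³/P(CO)³ = (1.13)³/(1.53)³ = 1.443/3.582 = 0.403.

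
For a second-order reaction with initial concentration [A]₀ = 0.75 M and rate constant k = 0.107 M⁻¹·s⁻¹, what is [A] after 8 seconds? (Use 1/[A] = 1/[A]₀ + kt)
0.4568 M

1/[A] = 1/[A]₀ + k·t = 1/0.75 + (0.107)·(8) = 1.3333 + 0.8560 = 2.1893
[A] = 1/2.1893 = 0.4568 M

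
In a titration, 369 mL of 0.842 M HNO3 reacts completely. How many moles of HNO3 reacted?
Moles = Molarity × Volume (L)
Moles = 0.842 M × 0.369 L = 0.3107 mol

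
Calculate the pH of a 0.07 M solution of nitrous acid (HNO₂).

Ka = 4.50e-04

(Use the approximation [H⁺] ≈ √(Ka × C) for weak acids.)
pH = 2.25

[H⁺] = √(Ka × C) = √(4.50e-04 × 0.07) = 5.6125e-03. pH = -log(5.6125e-03)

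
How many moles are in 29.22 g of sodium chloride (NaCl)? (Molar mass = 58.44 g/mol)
Moles = 29.22 g ÷ 58.44 g/mol = 0.5 mol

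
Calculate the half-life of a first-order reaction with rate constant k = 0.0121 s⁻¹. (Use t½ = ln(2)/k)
57.28 s

t½ = ln(2)/k = 0.6931/0.0121 = 57.28 s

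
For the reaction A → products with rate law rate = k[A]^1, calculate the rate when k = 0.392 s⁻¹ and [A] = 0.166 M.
0.06507 M/s

rate = k·[A]^1 = 0.392·(0.166)^1 = 0.392·0.166 = 0.06507 M/s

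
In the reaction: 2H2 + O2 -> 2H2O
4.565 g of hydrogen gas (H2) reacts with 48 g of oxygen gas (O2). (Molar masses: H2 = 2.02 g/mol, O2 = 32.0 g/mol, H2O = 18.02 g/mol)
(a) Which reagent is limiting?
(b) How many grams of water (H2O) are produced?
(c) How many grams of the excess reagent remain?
(a) H2, (b) 40.72 g, (c) 11.84 g

Moles of H2 = 4.565 g ÷ 2.02 g/mol = 2.2599 mol
Moles of O2 = 48 g ÷ 32.0 g/mol = 1.5 mol
Moles ÷ coefficient: H2: 2.2599/2 = 1.13, O2: 1.5/1 = 1.5
(a) H2 has the smaller value, so H2 is the limiting reagent.
(b) Moles of H2O = 2.2599 mol H2 × (2/2) = 2.2599 mol; mass = 2.2599 mol × 18.02 g/mol = 40.72 g
(c) O2 consumed = 2.2599 × (1/2) = 1.12995 mol; remaining = 1.5 − 1.12995 = 0.37005 mol; mass = 0.37005 mol × 32.0 g/mol = 11.84 g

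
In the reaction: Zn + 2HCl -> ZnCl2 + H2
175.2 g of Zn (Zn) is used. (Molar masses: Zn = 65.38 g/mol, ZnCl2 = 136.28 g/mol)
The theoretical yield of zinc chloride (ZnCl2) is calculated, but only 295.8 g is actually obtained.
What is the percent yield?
Moles of Zn = 175.2 g ÷ 65.38 g/mol = 2.67972 mol
Mole ratio: 1 mol ZnCl2 / 1 mol Zn
Moles of ZnCl2 = 2.67972 × (1/1) = 2.67972 mol
Theoretical yield = 2.67972 mol × 136.28 g/mol = 365.19 g
Actual yield = 295.8 g
Percent yield = (295.8 / 365.19) × 100% = 81.0%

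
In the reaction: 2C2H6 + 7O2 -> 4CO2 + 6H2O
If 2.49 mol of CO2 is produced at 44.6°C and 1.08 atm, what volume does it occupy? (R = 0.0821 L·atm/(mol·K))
T = 44.6°C + 273.15 = 317.75 K
V = nRT/P = (2.49 × 0.0821 × 317.75) / 1.08
V = 60.15 L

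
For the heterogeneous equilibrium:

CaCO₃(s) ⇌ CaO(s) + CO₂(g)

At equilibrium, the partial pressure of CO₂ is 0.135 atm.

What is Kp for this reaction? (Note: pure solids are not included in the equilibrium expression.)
K_p = 0.135

Solids (CaCO₃, CaO) have activity 1 and are excluded.
Kp = P(CO₂) = 0.135.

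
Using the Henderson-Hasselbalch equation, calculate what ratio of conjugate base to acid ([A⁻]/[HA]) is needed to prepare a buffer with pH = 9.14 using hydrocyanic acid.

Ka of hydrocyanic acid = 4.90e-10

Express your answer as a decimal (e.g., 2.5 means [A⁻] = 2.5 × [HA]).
[A⁻]/[HA] = 0.676

pKa = −log(4.90e-10) = 9.3098. pH = pKa + log([A⁻]/[HA]). 9.14 = 9.3098 + log(ratio). log(ratio) = 9.14 − 9.3098 = -0.1698. ratio = 10^(-0.1698) = 0.676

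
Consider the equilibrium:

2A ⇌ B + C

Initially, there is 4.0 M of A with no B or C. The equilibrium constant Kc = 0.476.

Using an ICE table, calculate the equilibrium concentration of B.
[B] = 1.160 M

ICE: [A] = 4.0 − 2x, [B] = [C] = x.
Kc = x²/(4.0 − 2x)² = 0.476 ⇒ √Kc = x/(4.0 − 2x).
x = √0.476·4.0/(1 + 2√0.476) = 0.68993·4.0/2.3799 = 1.1596.
[B] = x = 1.160 M.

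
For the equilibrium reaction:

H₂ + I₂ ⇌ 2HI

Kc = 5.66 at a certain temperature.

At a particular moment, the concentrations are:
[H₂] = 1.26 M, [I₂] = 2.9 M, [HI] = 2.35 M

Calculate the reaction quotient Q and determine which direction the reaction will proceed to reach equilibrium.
Q = 1.511, Q < K, reaction proceeds forward (toward products)

Q = ([HI]^2) / ([H₂] × [I₂])
  = ((2.35)^2) / ((1.26)·(2.9)) = 5.5225/3.654 = 1.511
Since Q = 1.511 < Kc = 5.66, the reaction proceeds forward (toward products) to reach equilibrium.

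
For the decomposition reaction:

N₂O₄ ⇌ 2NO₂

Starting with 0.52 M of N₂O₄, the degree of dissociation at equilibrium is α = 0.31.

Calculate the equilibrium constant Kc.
K_c = 0.2897

x = α·[A]₀ = 0.31 × 0.52 = 0.1612 M dissociated.
At eq: [N₂O₄] = 0.52 − 0.1612 = 0.3588 M; [NO₂] = 2x = 0.3224 M.
Kc = [NO₂]²/[N₂O₄] = (0.3224)²/0.3588 = 0.2897.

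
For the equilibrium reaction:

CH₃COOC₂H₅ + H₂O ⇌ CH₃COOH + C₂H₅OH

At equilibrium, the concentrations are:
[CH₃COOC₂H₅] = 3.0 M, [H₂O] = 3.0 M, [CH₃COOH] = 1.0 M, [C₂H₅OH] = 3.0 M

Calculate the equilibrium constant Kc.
K_c = 0.3333

Kc = ([CH₃COOH] × [C₂H₅OH]) / ([CH₃COOC₂H₅] × [H₂O])
   = ((1.0)·(3.0)) / ((3.0)·(3.0))
   = 3 / 9 = 0.3333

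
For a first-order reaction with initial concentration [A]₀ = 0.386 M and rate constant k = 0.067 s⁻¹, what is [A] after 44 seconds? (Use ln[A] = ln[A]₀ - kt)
0.0202 M

ln[A] = ln[A]₀ - k·t = ln(0.386) - (0.067)·(44) = -0.9519 - 2.9480 = -3.8999
[A] = e^(-3.8999) = 0.0202 M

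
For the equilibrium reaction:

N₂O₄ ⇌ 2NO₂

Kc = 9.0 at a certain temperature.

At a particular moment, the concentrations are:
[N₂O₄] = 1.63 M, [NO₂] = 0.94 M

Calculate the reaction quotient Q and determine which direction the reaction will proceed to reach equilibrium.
Q = 0.542, Q < K, reaction proceeds forward (toward products)

Q = ([NO₂]^2) / ([N₂O₄])
  = ((0.94)^2) / ((1.63)) = 0.8836/1.63 = 0.5421
Since Q = 0.5421 < Kc = 9.0, the reaction proceeds forward (toward products) to reach equilibrium.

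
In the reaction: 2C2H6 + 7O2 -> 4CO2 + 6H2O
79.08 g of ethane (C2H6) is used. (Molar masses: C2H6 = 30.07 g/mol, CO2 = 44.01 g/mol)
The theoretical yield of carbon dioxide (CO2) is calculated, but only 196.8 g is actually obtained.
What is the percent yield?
Moles of C2H6 = 79.08 g ÷ 30.07 g/mol = 2.62986 mol
Mole ratio: 4 mol CO2 / 2 mol C2H6
Moles of CO2 = 2.62986 × (4/2) = 5.25973 mol
Theoretical yield = 5.25973 mol × 44.01 g/mol = 231.48 g
Actual yield = 196.8 g
Percent yield = (196.8 / 231.48) × 100% = 85.0%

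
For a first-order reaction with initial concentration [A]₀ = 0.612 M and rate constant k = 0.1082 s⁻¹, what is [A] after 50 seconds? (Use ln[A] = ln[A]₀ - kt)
0.0027 M

ln[A] = ln[A]₀ - k·t = ln(0.612) - (0.1082)·(50) = -0.4910 - 5.4100 = -5.9010
[A] = e^(-5.9010) = 0.0027 M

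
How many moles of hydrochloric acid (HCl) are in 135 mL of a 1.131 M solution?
Moles = Molarity × Volume (L)
Moles = 1.131 M × 0.135 L = 0.1527 mol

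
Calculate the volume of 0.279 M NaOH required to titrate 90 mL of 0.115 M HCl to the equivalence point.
V_{base} = 37.1 mL

At equivalence: moles acid = moles base.
moles HCl = 0.115 M × 0.09 L = 0.01035 mol
V_NaOH = 0.01035 mol ÷ 0.279 M = 0.0371 L = 37.1 mL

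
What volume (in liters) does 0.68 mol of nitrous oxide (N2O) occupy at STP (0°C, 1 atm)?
At STP, 1 mol of gas occupies 22.4 L
Volume = 0.68 mol × 22.4 L/mol = 15.23 L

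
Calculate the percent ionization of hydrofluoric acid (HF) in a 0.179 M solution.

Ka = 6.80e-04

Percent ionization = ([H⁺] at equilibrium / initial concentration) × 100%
Percent ionization = 5.98%

Let x = [H⁺]. Ka = x²/(C - x) ⇒ x² + (6.80e-04)x - (6.80e-04)(0.179) = 0. x = 1.0698e-02. Percent = (1.0698e-02/0.179) × 100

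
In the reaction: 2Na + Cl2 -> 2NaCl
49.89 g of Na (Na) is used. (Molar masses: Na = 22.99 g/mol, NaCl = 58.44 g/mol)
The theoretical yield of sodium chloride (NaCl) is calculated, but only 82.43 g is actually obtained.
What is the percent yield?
Moles of Na = 49.89 g ÷ 22.99 g/mol = 2.17007 mol
Mole ratio: 2 mol NaCl / 2 mol Na
Moles of NaCl = 2.17007 × (2/2) = 2.17007 mol
Theoretical yield = 2.17007 mol × 58.44 g/mol = 126.82 g
Actual yield = 82.43 g
Percent yield = (82.43 / 126.82) × 100% = 65.0%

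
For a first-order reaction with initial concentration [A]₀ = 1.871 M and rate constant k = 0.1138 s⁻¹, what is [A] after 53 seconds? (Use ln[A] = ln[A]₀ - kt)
0.0045 M

ln[A] = ln[A]₀ - k·t = ln(1.871) - (0.1138)·(53) = 0.6265 - 6.0314 = -5.4049
[A] = e^(-5.4049) = 0.0045 M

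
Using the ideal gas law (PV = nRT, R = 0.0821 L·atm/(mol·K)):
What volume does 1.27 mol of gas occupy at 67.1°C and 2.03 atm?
T = 67.1°C + 273.15 = 340.25 K
V = nRT/P = (1.27 × 0.0821 × 340.25) / 2.03
V = 17.48 L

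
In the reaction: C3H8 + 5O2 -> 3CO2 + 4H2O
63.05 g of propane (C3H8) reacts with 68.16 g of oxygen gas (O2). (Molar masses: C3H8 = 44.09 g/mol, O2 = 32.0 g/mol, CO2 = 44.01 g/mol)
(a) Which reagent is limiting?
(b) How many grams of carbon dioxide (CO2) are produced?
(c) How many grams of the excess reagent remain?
(a) O2, (b) 56.24 g, (c) 44.27 g

Moles of C3H8 = 63.05 g ÷ 44.09 g/mol = 1.43003 mol
Moles of O2 = 68.16 g ÷ 32.0 g/mol = 2.13 mol
Moles ÷ coefficient: C3H8: 1.43003/1 = 1.43, O2: 2.13/5 = 0.426
(a) O2 has the smaller value, so O2 is the limiting reagent.
(b) Moles of CO2 = 2.13 mol O2 × (3/5) = 1.278 mol; mass = 1.278 mol × 44.01 g/mol = 56.24 g
(c) C3H8 consumed = 2.13 × (1/5) = 0.426 mol; remaining = 1.43003 − 0.426 = 1.00403 mol; mass = 1.00403 mol × 44.09 g/mol = 44.27 g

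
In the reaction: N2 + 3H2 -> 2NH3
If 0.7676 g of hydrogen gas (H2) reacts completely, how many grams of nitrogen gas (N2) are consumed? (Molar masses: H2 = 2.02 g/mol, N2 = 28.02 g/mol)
Moles of H2 = 0.7676 g ÷ 2.02 g/mol = 0.38 mol
Mole ratio: 1 mol N2 / 3 mol H2
Moles of N2 = 0.38 × (1/3) = 0.126667 mol
Mass of N2 = 0.126667 mol × 28.02 g/mol = 3.549 g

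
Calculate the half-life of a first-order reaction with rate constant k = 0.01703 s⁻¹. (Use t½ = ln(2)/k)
40.70 s

t½ = ln(2)/k = 0.6931/0.01703 = 40.70 s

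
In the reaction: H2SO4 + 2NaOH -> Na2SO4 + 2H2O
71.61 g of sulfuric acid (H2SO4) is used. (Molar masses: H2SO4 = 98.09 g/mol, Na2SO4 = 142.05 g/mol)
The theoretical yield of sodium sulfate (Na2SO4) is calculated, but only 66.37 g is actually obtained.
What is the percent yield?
Moles of H2SO4 = 71.61 g ÷ 98.09 g/mol = 0.730044 mol
Mole ratio: 1 mol Na2SO4 / 1 mol H2SO4
Moles of Na2SO4 = 0.730044 × (1/1) = 0.730044 mol
Theoretical yield = 0.730044 mol × 142.05 g/mol = 103.7 g
Actual yield = 66.37 g
Percent yield = (66.37 / 103.7) × 100% = 64.0%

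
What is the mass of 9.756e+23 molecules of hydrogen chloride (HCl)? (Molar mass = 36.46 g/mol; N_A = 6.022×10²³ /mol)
Moles = 9.756e+23 ÷ 6.022×10²³ = 1.62006 mol
Mass = 1.62006 mol × 36.46 g/mol = 59.07 g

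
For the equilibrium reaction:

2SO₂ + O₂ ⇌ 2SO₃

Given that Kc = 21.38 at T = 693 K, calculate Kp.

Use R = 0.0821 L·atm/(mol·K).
K_p = 0.3758

Δn = (moles gaseous products) − (moles gaseous reactants) = -1
T = 693 K; RT = 0.0821 × 693 = 56.8953
Kp = Kc·(RT)^Δn = 21.38 × (56.8953)^-1 = 21.38 × 0.0175761 = 0.3758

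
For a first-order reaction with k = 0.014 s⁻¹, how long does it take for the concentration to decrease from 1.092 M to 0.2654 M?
101.04 s

From ln[A] = ln[A]₀ - k·t: t = ln([A]₀/[A])/k = ln(1.092/0.2654)/0.014 = ln(4.1145)/0.014 = 1.4145/0.014 = 101.04 s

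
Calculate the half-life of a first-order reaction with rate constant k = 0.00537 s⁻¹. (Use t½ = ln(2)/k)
129.08 s

t½ = ln(2)/k = 0.6931/0.00537 = 129.08 s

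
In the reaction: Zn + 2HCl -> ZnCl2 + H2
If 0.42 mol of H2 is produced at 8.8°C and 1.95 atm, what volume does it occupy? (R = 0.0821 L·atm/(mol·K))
T = 8.8°C + 273.15 = 281.95 K
V = nRT/P = (0.42 × 0.0821 × 281.95) / 1.95
V = 4.99 L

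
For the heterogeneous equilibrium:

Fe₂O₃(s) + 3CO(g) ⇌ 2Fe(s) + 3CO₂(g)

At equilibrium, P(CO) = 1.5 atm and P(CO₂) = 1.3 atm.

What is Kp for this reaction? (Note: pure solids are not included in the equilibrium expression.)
K_p = 0.651

Solids (Fe₂O₃, Fe) are excluded.
Kp = P(CO₂)³/P(CO)³ = (1.3)³/(1.5)³ = 2.197/3.375 = 0.651.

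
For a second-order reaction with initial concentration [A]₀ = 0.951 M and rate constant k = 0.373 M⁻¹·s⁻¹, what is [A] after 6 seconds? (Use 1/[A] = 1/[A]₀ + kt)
0.3040 M

1/[A] = 1/[A]₀ + k·t = 1/0.951 + (0.373)·(6) = 1.0515 + 2.2380 = 3.2895
[A] = 1/3.2895 = 0.3040 M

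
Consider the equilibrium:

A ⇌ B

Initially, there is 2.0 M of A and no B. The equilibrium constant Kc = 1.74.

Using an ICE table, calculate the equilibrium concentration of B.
[B] = 1.270 M

ICE: [A] = 2.0 − x, [B] = x.
Kc = x/(2.0 − x) = 1.74 ⇒ x = 1.74·2.0/(1 + 1.74) = 3.48/2.74 = 1.27.
[B] = x = 1.270 M.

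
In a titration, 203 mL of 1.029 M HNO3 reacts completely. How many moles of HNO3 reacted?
Moles = Molarity × Volume (L)
Moles = 1.029 M × 0.203 L = 0.2089 mol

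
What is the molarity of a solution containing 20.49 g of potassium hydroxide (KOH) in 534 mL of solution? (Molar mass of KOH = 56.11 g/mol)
Moles of KOH = 20.49 g ÷ 56.11 g/mol = 0.36517555 mol
Volume = 534 mL = 0.534 L
Molarity = 0.36517555 mol ÷ 0.534 L = 0.6838 M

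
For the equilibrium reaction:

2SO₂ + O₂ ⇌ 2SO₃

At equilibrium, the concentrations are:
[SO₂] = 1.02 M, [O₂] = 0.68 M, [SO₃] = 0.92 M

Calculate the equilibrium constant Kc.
K_c = 1.1964

Kc = ([SO₃]^2) / ([SO₂]^2 × [O₂])
   = ((0.92)^2) / ((1.02)^2·(0.68))
   = 0.8464 / 0.70747 = 1.1964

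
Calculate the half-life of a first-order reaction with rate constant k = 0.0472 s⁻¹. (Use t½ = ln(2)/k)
14.69 s

t½ = ln(2)/k = 0.6931/0.0472 = 14.69 s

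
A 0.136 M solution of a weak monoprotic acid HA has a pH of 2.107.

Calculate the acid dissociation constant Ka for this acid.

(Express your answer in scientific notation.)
K_a = 4.77e-04

[H⁺] = 10^(−pH) = 10^(−2.107) = 7.816e-03 M. For HA ⇌ H⁺ + A⁻, Ka = x²/(C − x) = (7.816e-03)²/(0.136 − 7.816e-03) = 4.77e-04.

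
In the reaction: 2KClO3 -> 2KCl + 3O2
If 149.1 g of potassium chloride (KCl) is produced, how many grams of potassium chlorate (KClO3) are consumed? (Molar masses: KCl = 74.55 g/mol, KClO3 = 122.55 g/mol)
Moles of KCl = 149.1 g ÷ 74.55 g/mol = 2 mol
Mole ratio: 2 mol KClO3 / 2 mol KCl
Moles of KClO3 = 2 × (2/2) = 2 mol
Mass of KClO3 = 2 mol × 122.55 g/mol = 245.1 g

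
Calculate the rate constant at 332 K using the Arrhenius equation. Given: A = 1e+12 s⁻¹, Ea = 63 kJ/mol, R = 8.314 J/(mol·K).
1.22e+02 s⁻¹

k = A·exp(-Ea/(R·T)) = 1e+12·exp(-63000/(8.314·332)) = 1e+12·exp(-22.8240) = 1e+12·1.2236e-10 = 1.22e+02 s⁻¹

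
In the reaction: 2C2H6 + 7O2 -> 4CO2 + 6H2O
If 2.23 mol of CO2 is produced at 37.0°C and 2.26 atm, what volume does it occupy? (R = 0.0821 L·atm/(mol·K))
T = 37.0°C + 273.15 = 310.15 K
V = nRT/P = (2.23 × 0.0821 × 310.15) / 2.26
V = 25.13 L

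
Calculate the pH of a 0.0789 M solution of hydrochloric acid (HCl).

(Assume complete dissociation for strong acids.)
pH = 1.10

[H⁺] = 0.0789 M for strong acid. pH = -log[H⁺] = -log(0.0789)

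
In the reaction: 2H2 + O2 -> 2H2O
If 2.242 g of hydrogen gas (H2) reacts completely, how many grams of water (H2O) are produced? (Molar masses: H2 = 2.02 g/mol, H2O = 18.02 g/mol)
Moles of H2 = 2.242 g ÷ 2.02 g/mol = 1.1099 mol
Mole ratio: 2 mol H2O / 2 mol H2
Moles of H2O = 1.1099 × (2/2) = 1.1099 mol
Mass of H2O = 1.1099 mol × 18.02 g/mol = 20 g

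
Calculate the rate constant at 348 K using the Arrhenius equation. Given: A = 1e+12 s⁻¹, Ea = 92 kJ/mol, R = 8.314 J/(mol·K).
1.55e-02 s⁻¹

k = A·exp(-Ea/(R·T)) = 1e+12·exp(-92000/(8.314·348)) = 1e+12·exp(-31.7979) = 1e+12·1.5500e-14 = 1.55e-02 s⁻¹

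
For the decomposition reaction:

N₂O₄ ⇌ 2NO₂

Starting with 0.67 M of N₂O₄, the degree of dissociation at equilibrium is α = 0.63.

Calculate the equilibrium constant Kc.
K_c = 2.8748

x = α·[A]₀ = 0.63 × 0.67 = 0.4221 M dissociated.
At eq: [N₂O₄] = 0.67 − 0.4221 = 0.2479 M; [NO₂] = 2x = 0.8442 M.
Kc = [NO₂]²/[N₂O₄] = (0.8442)²/0.2479 = 2.875.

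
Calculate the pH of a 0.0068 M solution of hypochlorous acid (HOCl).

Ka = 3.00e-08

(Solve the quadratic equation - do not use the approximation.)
pH = 4.85

x² + Ka×x - Ka×C = 0. Using quadratic formula: [H⁺] = 1.4268e-05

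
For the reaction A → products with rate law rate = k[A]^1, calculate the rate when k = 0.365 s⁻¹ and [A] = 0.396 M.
0.1445 M/s

rate = k·[A]^1 = 0.365·(0.396)^1 = 0.365·0.396 = 0.1445 M/s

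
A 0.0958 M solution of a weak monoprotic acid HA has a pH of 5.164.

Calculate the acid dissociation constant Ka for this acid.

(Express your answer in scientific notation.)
K_a = 4.91e-10

[H⁺] = 10^(−pH) = 10^(−5.164) = 6.855e-06 M. For HA ⇌ H⁺ + A⁻, Ka = x²/(C − x) = (6.855e-06)²/(0.0958 − 6.855e-06) = 4.91e-10.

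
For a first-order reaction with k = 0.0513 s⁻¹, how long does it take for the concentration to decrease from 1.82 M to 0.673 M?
19.39 s

From ln[A] = ln[A]₀ - k·t: t = ln([A]₀/[A])/k = ln(1.82/0.673)/0.0513 = ln(2.7043)/0.0513 = 0.9948/0.0513 = 19.39 s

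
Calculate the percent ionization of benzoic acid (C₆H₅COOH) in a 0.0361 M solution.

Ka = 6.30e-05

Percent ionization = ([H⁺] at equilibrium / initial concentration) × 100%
Percent ionization = 4.09%

Let x = [H⁺]. Ka = x²/(C - x) ⇒ x² + (6.30e-05)x - (6.30e-05)(0.0361) = 0. x = 1.4769e-03. Percent = (1.4769e-03/0.0361) × 100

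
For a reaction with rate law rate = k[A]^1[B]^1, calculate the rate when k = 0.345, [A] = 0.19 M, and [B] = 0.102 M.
0.006686 M/s

rate = k·[A]^1·[B]^1 = 0.345·(0.19)^1·(0.102)^1 = 0.345·0.19·0.102 = 0.006686 M/s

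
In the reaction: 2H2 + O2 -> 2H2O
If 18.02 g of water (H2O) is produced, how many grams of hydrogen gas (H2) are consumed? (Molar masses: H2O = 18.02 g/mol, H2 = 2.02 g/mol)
Moles of H2O = 18.02 g ÷ 18.02 g/mol = 1 mol
Mole ratio: 2 mol H2 / 2 mol H2O
Moles of H2 = 1 × (2/2) = 1 mol
Mass of H2 = 1 mol × 2.02 g/mol = 2.02 g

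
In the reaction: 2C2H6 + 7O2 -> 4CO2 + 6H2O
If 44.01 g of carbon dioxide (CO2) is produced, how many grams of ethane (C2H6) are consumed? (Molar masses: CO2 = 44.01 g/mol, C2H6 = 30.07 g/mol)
Moles of CO2 = 44.01 g ÷ 44.01 g/mol = 1 mol
Mole ratio: 2 mol C2H6 / 4 mol CO2
Moles of C2H6 = 1 × (2/4) = 0.5 mol
Mass of C2H6 = 0.5 mol × 30.07 g/mol = 15.04 g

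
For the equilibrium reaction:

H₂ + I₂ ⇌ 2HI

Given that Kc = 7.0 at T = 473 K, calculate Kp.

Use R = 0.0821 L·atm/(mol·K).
K_p = 7.0000

Δn = (moles gaseous products) − (moles gaseous reactants) = 0
T = 473 K; RT = 0.0821 × 473 = 38.8333
Kp = Kc·(RT)^Δn = 7.0 × (38.8333)^0 = 7.0 × 1 = 7.0000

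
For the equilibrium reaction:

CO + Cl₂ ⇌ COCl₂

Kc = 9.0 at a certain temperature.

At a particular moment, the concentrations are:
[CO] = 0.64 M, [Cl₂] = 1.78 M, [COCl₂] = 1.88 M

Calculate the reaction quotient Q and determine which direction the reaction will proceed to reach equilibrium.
Q = 1.650, Q < K, reaction proceeds forward (toward products)

Q = ([COCl₂]) / ([CO] × [Cl₂])
  = ((1.88)) / ((0.64)·(1.78)) = 1.88/1.1392 = 1.65
Since Q = 1.65 < Kc = 9.0, the reaction proceeds forward (toward products) to reach equilibrium.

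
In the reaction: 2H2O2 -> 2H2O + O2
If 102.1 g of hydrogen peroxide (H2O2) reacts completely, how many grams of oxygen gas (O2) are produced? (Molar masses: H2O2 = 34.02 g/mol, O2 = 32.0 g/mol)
Moles of H2O2 = 102.1 g ÷ 34.02 g/mol = 3.00118 mol
Mole ratio: 1 mol O2 / 2 mol H2O2
Moles of O2 = 3.00118 × (1/2) = 1.50059 mol
Mass of O2 = 1.50059 mol × 32.0 g/mol = 48.02 g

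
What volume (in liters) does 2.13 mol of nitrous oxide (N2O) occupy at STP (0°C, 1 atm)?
At STP, 1 mol of gas occupies 22.4 L
Volume = 2.13 mol × 22.4 L/mol = 47.71 L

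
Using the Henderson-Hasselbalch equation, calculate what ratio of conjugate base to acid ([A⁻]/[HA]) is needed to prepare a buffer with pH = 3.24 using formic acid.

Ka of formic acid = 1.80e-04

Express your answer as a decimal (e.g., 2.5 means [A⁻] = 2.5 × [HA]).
[A⁻]/[HA] = 0.313

pKa = −log(1.80e-04) = 3.7447. pH = pKa + log([A⁻]/[HA]). 3.24 = 3.7447 + log(ratio). log(ratio) = 3.24 − 3.7447 = -0.5047. ratio = 10^(-0.5047) = 0.313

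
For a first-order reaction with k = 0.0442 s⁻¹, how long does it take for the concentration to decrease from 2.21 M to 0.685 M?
26.50 s

From ln[A] = ln[A]₀ - k·t: t = ln([A]₀/[A])/k = ln(2.21/0.685)/0.0442 = ln(3.2263)/0.0442 = 1.1713/0.0442 = 26.50 s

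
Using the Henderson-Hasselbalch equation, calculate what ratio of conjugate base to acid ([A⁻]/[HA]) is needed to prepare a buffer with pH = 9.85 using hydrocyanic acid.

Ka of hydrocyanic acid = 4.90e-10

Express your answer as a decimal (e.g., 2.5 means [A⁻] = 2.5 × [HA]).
[A⁻]/[HA] = 3.469

pKa = −log(4.90e-10) = 9.3098. pH = pKa + log([A⁻]/[HA]). 9.85 = 9.3098 + log(ratio). log(ratio) = 9.85 − 9.3098 = 0.5402. ratio = 10^(0.5402) = 3.469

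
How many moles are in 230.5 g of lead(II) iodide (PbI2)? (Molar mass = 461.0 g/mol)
Moles = 230.5 g ÷ 461.0 g/mol = 0.5 mol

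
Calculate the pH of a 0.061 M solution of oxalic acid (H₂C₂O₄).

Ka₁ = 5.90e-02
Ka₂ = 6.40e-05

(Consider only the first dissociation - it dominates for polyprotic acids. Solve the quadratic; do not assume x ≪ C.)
pH = 1.43

x² + Ka₁·x − Ka₁·C = 0 with Ka₁ = 5.90e-02, C = 0.061.
x = (−Ka₁ + √(Ka₁² + 4·Ka₁·C))/2 = 3.7352e-02 M, so pH = 1.43.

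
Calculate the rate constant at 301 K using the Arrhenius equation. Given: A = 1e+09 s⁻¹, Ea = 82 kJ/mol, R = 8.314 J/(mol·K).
5.88e-06 s⁻¹

k = A·exp(-Ea/(R·T)) = 1e+09·exp(-82000/(8.314·301)) = 1e+09·exp(-32.7670) = 1e+09·5.8810e-15 = 5.88e-06 s⁻¹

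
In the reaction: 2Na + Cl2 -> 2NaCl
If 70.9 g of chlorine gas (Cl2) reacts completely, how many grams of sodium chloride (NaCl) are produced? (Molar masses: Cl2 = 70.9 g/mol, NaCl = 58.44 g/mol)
Moles of Cl2 = 70.9 g ÷ 70.9 g/mol = 1 mol
Mole ratio: 2 mol NaCl / 1 mol Cl2
Moles of NaCl = 1 × (2/1) = 2 mol
Mass of NaCl = 2 mol × 58.44 g/mol = 116.9 g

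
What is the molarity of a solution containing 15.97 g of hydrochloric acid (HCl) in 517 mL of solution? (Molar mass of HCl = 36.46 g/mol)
Moles of HCl = 15.97 g ÷ 36.46 g/mol = 0.438014 mol
Volume = 517 mL = 0.517 L
Molarity = 0.438014 mol ÷ 0.517 L = 0.8472 M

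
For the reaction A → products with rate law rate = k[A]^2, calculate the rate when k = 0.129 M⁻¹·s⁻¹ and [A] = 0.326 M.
0.01371 M/s

rate = k·[A]^2 = 0.129·(0.326)^2 = 0.129·0.106276 = 0.01371 M/s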